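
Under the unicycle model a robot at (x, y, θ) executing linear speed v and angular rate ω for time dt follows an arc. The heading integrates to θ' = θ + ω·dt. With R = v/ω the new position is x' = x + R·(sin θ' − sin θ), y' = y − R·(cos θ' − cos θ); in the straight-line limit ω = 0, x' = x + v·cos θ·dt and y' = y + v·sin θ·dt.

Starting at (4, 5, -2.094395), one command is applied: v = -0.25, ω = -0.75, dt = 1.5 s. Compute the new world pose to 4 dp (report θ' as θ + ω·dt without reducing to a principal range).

θ' = -2.0944 + -0.75·1.5 = -3.2194
R = v/ω = -0.25/-0.75 = 0.3333
x' = 4 + 0.3333·(sin -3.2194 − sin -2.0944) = 4.3146
y' = 5 − 0.3333·(cos -3.2194 − cos -2.0944) = 5.1657

(4.3146, 5.1657, -3.2194)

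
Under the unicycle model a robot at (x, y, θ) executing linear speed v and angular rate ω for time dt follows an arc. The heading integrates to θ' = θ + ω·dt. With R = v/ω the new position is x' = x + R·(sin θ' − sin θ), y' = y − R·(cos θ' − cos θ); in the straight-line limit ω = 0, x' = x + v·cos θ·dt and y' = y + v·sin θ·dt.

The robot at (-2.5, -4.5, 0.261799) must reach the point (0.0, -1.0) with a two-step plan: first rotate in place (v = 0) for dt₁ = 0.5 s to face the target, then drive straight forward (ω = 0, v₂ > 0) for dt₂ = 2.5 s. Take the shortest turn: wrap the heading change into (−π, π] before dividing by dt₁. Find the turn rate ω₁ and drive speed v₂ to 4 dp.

ω₁ = 1.3775, v₂ = 1.7205

heading to target = atan2(-1−-4.5, 0−-2.5) = 0.9505
Δθ = wrap(0.9505 − 0.2618) = 0.6887; ω₁ = Δθ/dt₁ = 1.3775
distance = √((0−-2.5)² + (-1−-4.5)²) = 4.3012; v₂ = distance/dt₂ = 1.7205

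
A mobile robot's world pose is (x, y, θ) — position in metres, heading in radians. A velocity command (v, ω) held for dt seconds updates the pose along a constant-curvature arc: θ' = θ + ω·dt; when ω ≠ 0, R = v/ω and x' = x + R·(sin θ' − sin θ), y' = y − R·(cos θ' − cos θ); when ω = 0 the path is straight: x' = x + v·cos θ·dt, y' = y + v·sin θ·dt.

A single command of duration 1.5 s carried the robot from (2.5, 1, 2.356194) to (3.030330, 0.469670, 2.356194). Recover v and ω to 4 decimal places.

v = -0.5000, ω = 0.0000

Δθ = 2.356194 − 2.356194 = 0.000000
ω = Δθ/dt = 0.000000/1.5 = 0.0000
ω = 0 → v = (Δx·cos θ + Δy·sin θ)/dt = -0.5000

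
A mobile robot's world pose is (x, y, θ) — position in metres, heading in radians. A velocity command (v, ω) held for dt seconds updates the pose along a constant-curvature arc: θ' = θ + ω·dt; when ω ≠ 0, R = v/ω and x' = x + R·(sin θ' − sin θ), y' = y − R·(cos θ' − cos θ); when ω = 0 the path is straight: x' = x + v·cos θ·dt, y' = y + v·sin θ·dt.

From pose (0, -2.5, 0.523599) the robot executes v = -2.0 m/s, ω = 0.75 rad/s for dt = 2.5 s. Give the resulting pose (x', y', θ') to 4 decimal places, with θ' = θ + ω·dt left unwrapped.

θ' = 0.5236 + 0.75·2.5 = 2.3986
R = v/ω = -2.0/0.75 = -2.6667
x' = 0 + -2.6667·(sin 2.3986 − sin 0.5236) = -0.4707
y' = -2.5 − -2.6667·(cos 2.3986 − cos 0.5236) = -6.7733

(-0.4707, -6.7733, 2.3986)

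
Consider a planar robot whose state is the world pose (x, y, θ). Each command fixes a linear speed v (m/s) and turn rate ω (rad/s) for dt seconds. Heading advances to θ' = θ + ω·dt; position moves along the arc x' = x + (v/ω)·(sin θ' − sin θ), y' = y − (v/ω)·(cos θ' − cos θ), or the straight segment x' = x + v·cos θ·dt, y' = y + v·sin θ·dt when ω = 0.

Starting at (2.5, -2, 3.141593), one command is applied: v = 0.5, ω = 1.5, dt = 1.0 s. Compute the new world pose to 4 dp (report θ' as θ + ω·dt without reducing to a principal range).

θ' = 3.1416 + 1.5·1.0 = 4.6416
R = v/ω = 0.5/1.5 = 0.3333
x' = 2.5 + 0.3333·(sin 4.6416 − sin 3.1416) = 2.1675
y' = -2 − 0.3333·(cos 4.6416 − cos 3.1416) = -2.3098

(2.1675, -2.3098, 4.6416)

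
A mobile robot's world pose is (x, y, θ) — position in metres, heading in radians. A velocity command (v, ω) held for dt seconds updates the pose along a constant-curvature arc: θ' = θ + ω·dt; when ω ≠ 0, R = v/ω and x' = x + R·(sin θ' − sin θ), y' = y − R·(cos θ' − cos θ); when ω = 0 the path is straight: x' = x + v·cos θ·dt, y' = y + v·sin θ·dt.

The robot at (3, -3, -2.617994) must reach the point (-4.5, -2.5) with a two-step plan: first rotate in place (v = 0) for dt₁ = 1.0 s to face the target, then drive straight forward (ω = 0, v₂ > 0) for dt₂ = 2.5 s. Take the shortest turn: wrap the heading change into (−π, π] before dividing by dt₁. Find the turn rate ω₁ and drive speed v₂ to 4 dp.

ω₁ = -0.5902, v₂ = 3.0067

heading to target = atan2(-2.5−-3, -4.5−3) = 3.0750
Δθ = wrap(3.0750 − -2.6180) = -0.5902; ω₁ = Δθ/dt₁ = -0.5902
distance = √((-4.5−3)² + (-2.5−-3)²) = 7.5166; v₂ = distance/dt₂ = 3.0067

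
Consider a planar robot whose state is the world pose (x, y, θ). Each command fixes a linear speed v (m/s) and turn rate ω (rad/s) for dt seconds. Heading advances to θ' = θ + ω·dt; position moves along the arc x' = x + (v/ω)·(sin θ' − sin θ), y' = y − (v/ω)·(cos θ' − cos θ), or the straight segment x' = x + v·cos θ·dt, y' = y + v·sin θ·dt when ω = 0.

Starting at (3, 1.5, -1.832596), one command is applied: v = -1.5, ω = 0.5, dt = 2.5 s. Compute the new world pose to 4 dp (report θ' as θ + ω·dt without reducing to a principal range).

θ' = -1.8326 + 0.5·2.5 = -0.5826
R = v/ω = -1.5/0.5 = -3.0000
x' = 3 + -3.0000·(sin -0.5826 − sin -1.8326) = 1.7528
y' = 1.5 − -3.0000·(cos -0.5826 − cos -1.8326) = 4.7816

(1.7528, 4.7816, -0.5826)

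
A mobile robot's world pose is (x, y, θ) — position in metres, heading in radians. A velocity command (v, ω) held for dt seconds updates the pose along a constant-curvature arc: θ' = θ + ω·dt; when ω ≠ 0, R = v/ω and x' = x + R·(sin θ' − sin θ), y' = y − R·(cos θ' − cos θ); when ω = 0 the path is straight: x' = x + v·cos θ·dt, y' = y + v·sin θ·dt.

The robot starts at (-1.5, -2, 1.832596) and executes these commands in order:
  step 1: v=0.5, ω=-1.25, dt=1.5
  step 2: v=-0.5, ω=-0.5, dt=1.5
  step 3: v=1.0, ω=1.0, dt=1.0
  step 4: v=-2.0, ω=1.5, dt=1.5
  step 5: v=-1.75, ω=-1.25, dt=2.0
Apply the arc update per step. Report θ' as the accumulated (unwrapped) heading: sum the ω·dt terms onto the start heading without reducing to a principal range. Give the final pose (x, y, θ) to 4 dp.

step 1: θ'=-0.0424 (R=-0.4000) → pose (-1.0967, -1.4968, -0.0424)
step 2: θ'=-0.7924 (R=1.0000) → pose (-1.7663, -1.1999, -0.7924)
step 3: θ'=0.2076 (R=1.0000) → pose (-0.8482, -1.4763, 0.2076)
step 4: θ'=2.4576 (R=-1.3333) → pose (-1.4159, -3.8144, 2.4576)
step 5: θ'=-0.0424 (R=1.4000) → pose (-2.3599, -6.2982, -0.0424)

(-2.3599, -6.2982, -0.0424)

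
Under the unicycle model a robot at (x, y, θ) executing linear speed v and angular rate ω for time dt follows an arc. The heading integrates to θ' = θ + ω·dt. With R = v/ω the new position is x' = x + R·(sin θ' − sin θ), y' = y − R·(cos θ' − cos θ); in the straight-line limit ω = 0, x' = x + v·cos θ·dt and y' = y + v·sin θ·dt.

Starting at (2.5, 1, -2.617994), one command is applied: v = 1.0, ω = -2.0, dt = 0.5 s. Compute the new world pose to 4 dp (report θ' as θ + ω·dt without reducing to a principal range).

(2.0207, 0.9887, -3.6180)

θ' = -2.6180 + -2.0·0.5 = -3.6180
R = v/ω = 1.0/-2.0 = -0.5000
x' = 2.5 + -0.5000·(sin -3.6180 − sin -2.6180) = 2.0207
y' = 1 − -0.5000·(cos -3.6180 − cos -2.6180) = 0.9887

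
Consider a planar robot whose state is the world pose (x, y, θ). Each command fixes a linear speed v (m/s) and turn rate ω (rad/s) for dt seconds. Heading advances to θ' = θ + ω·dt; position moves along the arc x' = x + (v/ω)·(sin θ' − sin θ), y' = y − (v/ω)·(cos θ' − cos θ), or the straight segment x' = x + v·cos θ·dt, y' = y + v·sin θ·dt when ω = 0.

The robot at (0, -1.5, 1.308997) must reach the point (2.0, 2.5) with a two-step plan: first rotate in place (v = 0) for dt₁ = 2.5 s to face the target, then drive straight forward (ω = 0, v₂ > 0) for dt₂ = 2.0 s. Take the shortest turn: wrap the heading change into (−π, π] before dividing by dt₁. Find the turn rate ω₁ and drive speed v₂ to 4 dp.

heading to target = atan2(2.5−-1.5, 2−0) = 1.1071
Δθ = wrap(1.1071 − 1.3090) = -0.2018; ω₁ = Δθ/dt₁ = -0.0807
distance = √((2−0)² + (2.5−-1.5)²) = 4.4721; v₂ = distance/dt₂ = 2.2361

ω₁ = -0.0807, v₂ = 2.2361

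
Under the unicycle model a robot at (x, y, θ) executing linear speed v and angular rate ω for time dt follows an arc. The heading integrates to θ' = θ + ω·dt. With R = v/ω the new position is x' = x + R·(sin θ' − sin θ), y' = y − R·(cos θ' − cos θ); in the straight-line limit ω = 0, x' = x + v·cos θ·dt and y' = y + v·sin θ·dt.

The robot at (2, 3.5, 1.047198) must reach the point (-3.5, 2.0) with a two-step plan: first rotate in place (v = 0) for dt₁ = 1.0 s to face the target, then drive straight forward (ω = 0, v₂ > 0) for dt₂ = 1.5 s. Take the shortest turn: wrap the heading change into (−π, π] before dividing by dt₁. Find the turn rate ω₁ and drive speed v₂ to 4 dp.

ω₁ = 2.3606, v₂ = 3.8006

heading to target = atan2(2−3.5, -3.5−2) = -2.8753
Δθ = wrap(-2.8753 − 1.0472) = 2.3606; ω₁ = Δθ/dt₁ = 2.3606
distance = √((-3.5−2)² + (2−3.5)²) = 5.7009; v₂ = distance/dt₂ = 3.8006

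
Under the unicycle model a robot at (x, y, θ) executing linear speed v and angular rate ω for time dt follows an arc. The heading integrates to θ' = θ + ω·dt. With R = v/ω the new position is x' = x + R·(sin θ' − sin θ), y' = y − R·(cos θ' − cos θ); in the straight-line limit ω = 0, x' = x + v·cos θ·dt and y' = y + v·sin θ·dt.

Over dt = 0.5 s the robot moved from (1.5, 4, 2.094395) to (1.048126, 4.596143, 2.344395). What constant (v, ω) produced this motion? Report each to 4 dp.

Δθ = 2.344395 − 2.094395 = 0.250000
ω = Δθ/dt = 0.250000/0.5 = 0.5000
R = −Δy/(cos θ' − cos θ) = 3.0000
v = R·ω = 3.0000·0.5000 = 1.5000

v = 1.5000, ω = 0.5000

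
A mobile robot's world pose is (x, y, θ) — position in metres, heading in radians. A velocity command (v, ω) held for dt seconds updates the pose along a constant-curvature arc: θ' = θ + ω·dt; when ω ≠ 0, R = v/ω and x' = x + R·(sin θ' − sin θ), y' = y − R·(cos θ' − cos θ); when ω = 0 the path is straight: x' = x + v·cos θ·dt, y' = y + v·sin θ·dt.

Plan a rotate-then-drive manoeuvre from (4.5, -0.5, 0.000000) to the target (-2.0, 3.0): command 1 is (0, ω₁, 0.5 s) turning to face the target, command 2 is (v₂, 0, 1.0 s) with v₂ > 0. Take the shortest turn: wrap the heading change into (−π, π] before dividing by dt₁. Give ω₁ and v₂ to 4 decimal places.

ω₁ = 5.2953, v₂ = 7.3824

heading to target = atan2(3−-0.5, -2−4.5) = 2.6477
Δθ = wrap(2.6477 − 0.0000) = 2.6477; ω₁ = Δθ/dt₁ = 5.2953
distance = √((-2−4.5)² + (3−-0.5)²) = 7.3824; v₂ = distance/dt₂ = 7.3824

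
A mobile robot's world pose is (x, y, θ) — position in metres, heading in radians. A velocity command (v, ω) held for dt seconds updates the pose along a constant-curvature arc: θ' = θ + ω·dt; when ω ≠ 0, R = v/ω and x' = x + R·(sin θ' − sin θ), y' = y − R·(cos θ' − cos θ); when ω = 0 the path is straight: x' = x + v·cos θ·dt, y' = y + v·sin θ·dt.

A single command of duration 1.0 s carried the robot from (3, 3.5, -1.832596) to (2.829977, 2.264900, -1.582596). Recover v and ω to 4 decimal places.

Δθ = -1.582596 − -1.832596 = 0.250000
ω = Δθ/dt = 0.250000/1.0 = 0.2500
R = −Δy/(cos θ' − cos θ) = 5.0000
v = R·ω = 5.0000·0.2500 = 1.2500

v = 1.2500, ω = 0.2500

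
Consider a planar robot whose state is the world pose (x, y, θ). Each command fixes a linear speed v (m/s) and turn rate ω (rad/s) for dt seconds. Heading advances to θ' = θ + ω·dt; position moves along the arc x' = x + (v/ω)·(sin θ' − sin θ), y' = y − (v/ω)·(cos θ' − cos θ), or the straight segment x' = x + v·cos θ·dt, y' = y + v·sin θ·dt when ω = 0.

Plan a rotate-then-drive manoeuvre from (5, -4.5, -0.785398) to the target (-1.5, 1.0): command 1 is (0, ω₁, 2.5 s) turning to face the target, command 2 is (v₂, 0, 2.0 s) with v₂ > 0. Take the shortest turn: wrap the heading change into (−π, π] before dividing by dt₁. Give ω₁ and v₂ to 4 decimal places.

heading to target = atan2(1−-4.5, -1.5−5) = 2.4393
Δθ = wrap(2.4393 − -0.7854) = -3.0585; ω₁ = Δθ/dt₁ = -1.2234
distance = √((-1.5−5)² + (1−-4.5)²) = 8.5147; v₂ = distance/dt₂ = 4.2573

ω₁ = -1.2234, v₂ = 4.2573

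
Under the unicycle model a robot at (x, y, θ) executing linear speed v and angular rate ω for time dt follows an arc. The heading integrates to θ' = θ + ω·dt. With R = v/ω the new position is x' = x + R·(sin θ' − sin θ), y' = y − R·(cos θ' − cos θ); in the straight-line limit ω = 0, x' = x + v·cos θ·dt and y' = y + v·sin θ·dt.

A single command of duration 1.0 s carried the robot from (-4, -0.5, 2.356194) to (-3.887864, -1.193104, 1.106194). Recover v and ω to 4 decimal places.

Δθ = 1.106194 − 2.356194 = -1.250000
ω = Δθ/dt = -1.250000/1.0 = -1.2500
R = −Δy/(cos θ' − cos θ) = 0.6000
v = R·ω = 0.6000·-1.2500 = -0.7500

v = -0.7500, ω = -1.2500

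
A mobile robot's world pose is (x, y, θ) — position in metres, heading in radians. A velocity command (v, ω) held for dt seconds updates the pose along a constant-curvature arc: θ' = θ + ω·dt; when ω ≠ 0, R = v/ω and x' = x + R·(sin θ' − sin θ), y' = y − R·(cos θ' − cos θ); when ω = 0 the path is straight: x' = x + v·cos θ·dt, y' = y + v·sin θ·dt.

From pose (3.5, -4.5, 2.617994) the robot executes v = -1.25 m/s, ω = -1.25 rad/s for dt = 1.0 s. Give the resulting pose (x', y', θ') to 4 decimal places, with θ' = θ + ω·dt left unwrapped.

(3.9795, -5.5674, 1.3680)

θ' = 2.6180 + -1.25·1.0 = 1.3680
R = v/ω = -1.25/-1.25 = 1.0000
x' = 3.5 + 1.0000·(sin 1.3680 − sin 2.6180) = 3.9795
y' = -4.5 − 1.0000·(cos 1.3680 − cos 2.6180) = -5.5674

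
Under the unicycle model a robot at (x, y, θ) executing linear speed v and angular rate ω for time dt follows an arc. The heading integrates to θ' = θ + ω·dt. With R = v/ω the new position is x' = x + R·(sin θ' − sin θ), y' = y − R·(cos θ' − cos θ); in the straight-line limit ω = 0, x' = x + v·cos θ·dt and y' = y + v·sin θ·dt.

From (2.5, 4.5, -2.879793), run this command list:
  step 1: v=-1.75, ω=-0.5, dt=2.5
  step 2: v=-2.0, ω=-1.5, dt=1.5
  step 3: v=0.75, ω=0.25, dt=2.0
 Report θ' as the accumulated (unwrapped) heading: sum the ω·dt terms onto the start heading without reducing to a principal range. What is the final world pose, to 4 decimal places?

(6.5535, 1.2110, -5.8798)

step 1: θ'=-4.1298 (R=3.5000) → pose (6.3285, 3.0449, -4.1298)
step 2: θ'=-6.3798 (R=1.3333) → pose (5.0865, 0.9842, -6.3798)
step 3: θ'=-5.8798 (R=3.0000) → pose (6.5535, 1.2110, -5.8798)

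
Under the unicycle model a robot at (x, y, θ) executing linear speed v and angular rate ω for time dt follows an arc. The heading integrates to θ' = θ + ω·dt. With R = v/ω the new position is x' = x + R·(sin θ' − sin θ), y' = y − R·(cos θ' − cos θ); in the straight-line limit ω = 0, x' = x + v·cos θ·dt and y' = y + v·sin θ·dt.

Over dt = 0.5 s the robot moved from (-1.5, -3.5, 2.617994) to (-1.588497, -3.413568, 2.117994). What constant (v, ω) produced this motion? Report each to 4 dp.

v = 0.2500, ω = -1.0000

Δθ = 2.117994 − 2.617994 = -0.500000
ω = Δθ/dt = -0.500000/0.5 = -1.0000
R = Δx/(sin θ' − sin θ) = -0.2500
v = R·ω = -0.2500·-1.0000 = 0.2500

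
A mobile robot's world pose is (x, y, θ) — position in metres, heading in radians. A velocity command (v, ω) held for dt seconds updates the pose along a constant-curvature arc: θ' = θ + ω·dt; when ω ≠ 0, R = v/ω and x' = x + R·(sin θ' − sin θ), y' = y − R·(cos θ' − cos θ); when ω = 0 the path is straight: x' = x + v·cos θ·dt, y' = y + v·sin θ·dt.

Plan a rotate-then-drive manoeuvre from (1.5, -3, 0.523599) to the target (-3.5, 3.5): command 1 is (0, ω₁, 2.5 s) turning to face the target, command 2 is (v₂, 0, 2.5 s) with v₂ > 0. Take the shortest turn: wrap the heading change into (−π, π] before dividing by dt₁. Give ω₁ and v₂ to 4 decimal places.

ω₁ = 0.6812, v₂ = 3.2802

heading to target = atan2(3.5−-3, -3.5−1.5) = 2.2265
Δθ = wrap(2.2265 − 0.5236) = 1.7029; ω₁ = Δθ/dt₁ = 0.6812
distance = √((-3.5−1.5)² + (3.5−-3)²) = 8.2006; v₂ = distance/dt₂ = 3.2802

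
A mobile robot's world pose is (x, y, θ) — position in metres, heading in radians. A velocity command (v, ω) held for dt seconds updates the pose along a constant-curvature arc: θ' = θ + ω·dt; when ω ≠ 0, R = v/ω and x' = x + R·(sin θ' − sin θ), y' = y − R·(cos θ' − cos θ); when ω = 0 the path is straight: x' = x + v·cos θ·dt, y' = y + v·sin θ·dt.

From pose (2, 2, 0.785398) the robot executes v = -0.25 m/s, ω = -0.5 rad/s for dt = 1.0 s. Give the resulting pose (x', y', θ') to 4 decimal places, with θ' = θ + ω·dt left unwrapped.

θ' = 0.7854 + -0.5·1.0 = 0.2854
R = v/ω = -0.25/-0.5 = 0.5000
x' = 2 + 0.5000·(sin 0.2854 − sin 0.7854) = 1.7872
y' = 2 − 0.5000·(cos 0.2854 − cos 0.7854) = 1.8738

(1.7872, 1.8738, 0.2854)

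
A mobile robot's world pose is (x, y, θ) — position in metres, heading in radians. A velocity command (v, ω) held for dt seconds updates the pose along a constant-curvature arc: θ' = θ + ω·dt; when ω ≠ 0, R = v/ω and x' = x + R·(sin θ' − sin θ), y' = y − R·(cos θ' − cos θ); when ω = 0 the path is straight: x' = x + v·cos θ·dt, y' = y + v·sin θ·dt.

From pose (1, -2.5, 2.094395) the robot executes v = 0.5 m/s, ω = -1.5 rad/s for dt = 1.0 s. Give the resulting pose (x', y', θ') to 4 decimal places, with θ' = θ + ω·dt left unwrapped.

(1.1020, -2.0572, 0.5944)

θ' = 2.0944 + -1.5·1.0 = 0.5944
R = v/ω = 0.5/-1.5 = -0.3333
x' = 1 + -0.3333·(sin 0.5944 − sin 2.0944) = 1.1020
y' = -2.5 − -0.3333·(cos 0.5944 − cos 2.0944) = -2.0572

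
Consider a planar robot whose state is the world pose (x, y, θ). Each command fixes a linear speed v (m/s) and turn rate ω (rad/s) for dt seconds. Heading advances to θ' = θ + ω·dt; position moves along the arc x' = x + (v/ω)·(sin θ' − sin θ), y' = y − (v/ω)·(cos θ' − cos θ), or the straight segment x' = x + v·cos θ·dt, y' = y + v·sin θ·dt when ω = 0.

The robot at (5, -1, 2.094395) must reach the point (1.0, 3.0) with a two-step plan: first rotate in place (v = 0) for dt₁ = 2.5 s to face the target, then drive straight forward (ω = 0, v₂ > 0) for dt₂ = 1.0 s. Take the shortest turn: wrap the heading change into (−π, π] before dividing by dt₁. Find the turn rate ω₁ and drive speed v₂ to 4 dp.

ω₁ = 0.1047, v₂ = 5.6569

heading to target = atan2(3−-1, 1−5) = 2.3562
Δθ = wrap(2.3562 − 2.0944) = 0.2618; ω₁ = Δθ/dt₁ = 0.1047
distance = √((1−5)² + (3−-1)²) = 5.6569; v₂ = distance/dt₂ = 5.6569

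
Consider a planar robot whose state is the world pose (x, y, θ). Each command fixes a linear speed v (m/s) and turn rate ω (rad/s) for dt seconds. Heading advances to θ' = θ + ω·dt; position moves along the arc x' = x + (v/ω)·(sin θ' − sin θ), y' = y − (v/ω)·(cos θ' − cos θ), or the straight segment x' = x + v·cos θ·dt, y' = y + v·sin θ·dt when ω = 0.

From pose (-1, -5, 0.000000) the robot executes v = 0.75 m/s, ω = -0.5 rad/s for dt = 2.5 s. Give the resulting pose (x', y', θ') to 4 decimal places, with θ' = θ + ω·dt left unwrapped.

θ' = 0.0000 + -0.5·2.5 = -1.2500
R = v/ω = 0.75/-0.5 = -1.5000
x' = -1 + -1.5000·(sin -1.2500 − sin 0.0000) = 0.4235
y' = -5 − -1.5000·(cos -1.2500 − cos 0.0000) = -6.0270

(0.4235, -6.0270, -1.2500)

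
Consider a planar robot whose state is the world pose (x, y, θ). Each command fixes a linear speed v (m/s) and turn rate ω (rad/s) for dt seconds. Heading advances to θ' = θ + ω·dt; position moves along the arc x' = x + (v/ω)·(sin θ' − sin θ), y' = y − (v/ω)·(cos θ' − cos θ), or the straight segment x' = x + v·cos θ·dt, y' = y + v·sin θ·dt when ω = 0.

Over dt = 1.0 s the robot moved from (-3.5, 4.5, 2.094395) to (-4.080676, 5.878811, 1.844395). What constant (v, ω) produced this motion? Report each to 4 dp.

Δθ = 1.844395 − 2.094395 = -0.250000
ω = Δθ/dt = -0.250000/1.0 = -0.2500
R = −Δy/(cos θ' − cos θ) = -6.0000
v = R·ω = -6.0000·-0.2500 = 1.5000

v = 1.5000, ω = -0.2500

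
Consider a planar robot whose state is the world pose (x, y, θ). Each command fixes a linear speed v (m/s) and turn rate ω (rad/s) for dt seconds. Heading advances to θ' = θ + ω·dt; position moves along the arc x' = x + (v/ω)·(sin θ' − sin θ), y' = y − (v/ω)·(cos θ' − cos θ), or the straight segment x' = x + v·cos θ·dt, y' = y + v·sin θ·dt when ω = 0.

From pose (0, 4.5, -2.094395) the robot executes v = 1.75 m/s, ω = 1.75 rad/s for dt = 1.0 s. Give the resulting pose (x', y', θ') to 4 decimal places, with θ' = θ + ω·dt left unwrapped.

θ' = -2.0944 + 1.75·1.0 = -0.3444
R = v/ω = 1.75/1.75 = 1.0000
x' = 0 + 1.0000·(sin -0.3444 − sin -2.0944) = 0.5284
y' = 4.5 − 1.0000·(cos -0.3444 − cos -2.0944) = 3.0587

(0.5284, 3.0587, -0.3444)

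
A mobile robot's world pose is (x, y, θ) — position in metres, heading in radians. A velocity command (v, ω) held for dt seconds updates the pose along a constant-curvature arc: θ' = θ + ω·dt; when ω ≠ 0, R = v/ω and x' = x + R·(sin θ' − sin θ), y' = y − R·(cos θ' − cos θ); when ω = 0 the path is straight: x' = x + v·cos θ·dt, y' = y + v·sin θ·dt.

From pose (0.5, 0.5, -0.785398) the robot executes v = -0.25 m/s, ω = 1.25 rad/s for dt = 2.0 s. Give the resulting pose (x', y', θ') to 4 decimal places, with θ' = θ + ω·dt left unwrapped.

(0.1606, 0.3299, 1.7146)

θ' = -0.7854 + 1.25·2.0 = 1.7146
R = v/ω = -0.25/1.25 = -0.2000
x' = 0.5 + -0.2000·(sin 1.7146 − sin -0.7854) = 0.1606
y' = 0.5 − -0.2000·(cos 1.7146 − cos -0.7854) = 0.3299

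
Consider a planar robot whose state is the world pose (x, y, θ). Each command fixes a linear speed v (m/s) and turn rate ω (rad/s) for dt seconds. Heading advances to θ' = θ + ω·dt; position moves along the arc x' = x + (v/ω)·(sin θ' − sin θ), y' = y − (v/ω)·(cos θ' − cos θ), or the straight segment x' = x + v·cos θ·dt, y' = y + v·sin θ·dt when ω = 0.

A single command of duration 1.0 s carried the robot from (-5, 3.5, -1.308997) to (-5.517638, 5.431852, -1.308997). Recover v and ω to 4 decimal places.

Δθ = -1.308997 − -1.308997 = 0.000000
ω = Δθ/dt = 0.000000/1.0 = 0.0000
ω = 0 → v = (Δx·cos θ + Δy·sin θ)/dt = -2.0000

v = -2.0000, ω = 0.0000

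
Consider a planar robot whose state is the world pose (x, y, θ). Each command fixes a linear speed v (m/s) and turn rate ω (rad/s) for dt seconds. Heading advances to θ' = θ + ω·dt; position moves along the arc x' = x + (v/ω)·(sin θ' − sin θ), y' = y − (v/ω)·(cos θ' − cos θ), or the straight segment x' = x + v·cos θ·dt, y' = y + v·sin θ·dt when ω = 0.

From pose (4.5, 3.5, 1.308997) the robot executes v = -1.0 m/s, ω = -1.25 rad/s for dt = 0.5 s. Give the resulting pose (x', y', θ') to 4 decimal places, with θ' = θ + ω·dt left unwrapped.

(4.2328, 3.0870, 0.6840)

θ' = 1.3090 + -1.25·0.5 = 0.6840
R = v/ω = -1.0/-1.25 = 0.8000
x' = 4.5 + 0.8000·(sin 0.6840 − sin 1.3090) = 4.2328
y' = 3.5 − 0.8000·(cos 0.6840 − cos 1.3090) = 3.0870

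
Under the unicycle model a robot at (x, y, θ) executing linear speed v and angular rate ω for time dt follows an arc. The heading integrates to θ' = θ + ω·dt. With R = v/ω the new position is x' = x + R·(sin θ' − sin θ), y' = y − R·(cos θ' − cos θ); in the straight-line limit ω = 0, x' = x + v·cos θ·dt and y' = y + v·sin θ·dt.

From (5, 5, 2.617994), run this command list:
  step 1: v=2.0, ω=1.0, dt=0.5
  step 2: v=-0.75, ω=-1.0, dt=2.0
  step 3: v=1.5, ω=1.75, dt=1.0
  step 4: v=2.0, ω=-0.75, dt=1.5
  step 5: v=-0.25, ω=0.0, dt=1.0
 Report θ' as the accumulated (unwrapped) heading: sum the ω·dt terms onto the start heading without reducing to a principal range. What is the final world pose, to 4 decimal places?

(2.3009, 7.2540, 1.7430)

step 1: θ'=3.1180 (R=2.0000) → pose (4.0472, 5.2674, 3.1180)
step 2: θ'=1.1180 (R=0.7500) → pose (4.7039, 4.1895, 1.1180)
step 3: θ'=2.8680 (R=0.8571) → pose (4.1647, 5.3897, 2.8680)
step 4: θ'=1.7430 (R=-2.6667) → pose (2.2580, 7.5003, 1.7430)
step 5: θ'=1.7430 (straight) → pose (2.3009, 7.2540, 1.7430)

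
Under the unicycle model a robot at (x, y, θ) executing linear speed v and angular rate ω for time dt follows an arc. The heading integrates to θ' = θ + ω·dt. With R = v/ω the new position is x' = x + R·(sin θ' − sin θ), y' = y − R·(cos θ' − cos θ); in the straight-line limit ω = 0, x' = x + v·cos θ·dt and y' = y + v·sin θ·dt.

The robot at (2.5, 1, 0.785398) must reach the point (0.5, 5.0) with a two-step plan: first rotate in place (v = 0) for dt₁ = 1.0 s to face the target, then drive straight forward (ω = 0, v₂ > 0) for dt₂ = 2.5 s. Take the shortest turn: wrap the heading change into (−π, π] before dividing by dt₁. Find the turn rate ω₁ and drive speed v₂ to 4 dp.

heading to target = atan2(5−1, 0.5−2.5) = 2.0344
Δθ = wrap(2.0344 − 0.7854) = 1.2490; ω₁ = Δθ/dt₁ = 1.2490
distance = √((0.5−2.5)² + (5−1)²) = 4.4721; v₂ = distance/dt₂ = 1.7889

ω₁ = 1.2490, v₂ = 1.7889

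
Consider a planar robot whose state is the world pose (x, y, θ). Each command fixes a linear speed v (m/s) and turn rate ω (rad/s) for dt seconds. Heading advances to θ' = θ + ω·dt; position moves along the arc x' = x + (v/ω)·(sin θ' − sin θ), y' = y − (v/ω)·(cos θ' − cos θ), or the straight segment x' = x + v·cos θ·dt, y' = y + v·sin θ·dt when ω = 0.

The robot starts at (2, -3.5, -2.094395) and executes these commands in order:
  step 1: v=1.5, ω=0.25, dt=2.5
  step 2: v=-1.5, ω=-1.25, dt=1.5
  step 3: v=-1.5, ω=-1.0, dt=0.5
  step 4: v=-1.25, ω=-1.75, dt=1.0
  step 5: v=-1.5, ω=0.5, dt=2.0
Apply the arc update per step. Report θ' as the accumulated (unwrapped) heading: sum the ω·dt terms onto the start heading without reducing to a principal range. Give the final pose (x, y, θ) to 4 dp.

(2.2499, -9.9009, -4.5944)

step 1: θ'=-1.4694 (R=6.0000) → pose (1.2270, -7.1074, -1.4694)
step 2: θ'=-3.3444 (R=1.2000) → pose (2.6625, -5.8105, -3.3444)
step 3: θ'=-3.8444 (R=1.5000) → pose (3.3299, -6.1352, -3.8444)
step 4: θ'=-5.5944 (R=0.7143) → pose (3.3222, -7.2317, -5.5944)
step 5: θ'=-4.5944 (R=-3.0000) → pose (2.2499, -9.9009, -4.5944)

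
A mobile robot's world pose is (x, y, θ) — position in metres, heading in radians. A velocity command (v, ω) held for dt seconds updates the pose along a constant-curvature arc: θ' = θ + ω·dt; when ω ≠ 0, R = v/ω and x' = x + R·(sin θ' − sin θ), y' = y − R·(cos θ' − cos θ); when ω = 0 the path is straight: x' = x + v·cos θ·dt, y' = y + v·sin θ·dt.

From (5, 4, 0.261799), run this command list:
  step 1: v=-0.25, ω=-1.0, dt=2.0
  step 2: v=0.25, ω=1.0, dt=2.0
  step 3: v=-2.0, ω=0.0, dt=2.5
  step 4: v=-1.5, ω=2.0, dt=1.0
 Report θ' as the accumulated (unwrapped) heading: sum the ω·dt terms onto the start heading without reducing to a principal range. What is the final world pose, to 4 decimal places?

step 1: θ'=-1.7382 (R=0.2500) → pose (4.6888, 4.2831, -1.7382)
step 2: θ'=0.2618 (R=0.2500) → pose (5.0000, 4.0000, 0.2618)
step 3: θ'=0.2618 (straight) → pose (0.1704, 2.7059, 0.2618)
step 4: θ'=2.2618 (R=-0.7500) → pose (-0.2135, 1.5035, 2.2618)

(-0.2135, 1.5035, 2.2618)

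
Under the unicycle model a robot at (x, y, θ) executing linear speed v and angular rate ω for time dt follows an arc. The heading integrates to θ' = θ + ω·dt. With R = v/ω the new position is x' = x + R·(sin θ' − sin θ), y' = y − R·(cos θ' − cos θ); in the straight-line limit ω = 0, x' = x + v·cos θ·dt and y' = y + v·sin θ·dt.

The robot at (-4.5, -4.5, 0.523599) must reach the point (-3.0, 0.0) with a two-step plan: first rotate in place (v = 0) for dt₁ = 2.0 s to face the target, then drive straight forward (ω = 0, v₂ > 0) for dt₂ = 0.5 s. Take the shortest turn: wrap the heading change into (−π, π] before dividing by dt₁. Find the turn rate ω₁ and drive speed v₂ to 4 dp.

ω₁ = 0.3627, v₂ = 9.4868

heading to target = atan2(0−-4.5, -3−-4.5) = 1.2490
Δθ = wrap(1.2490 − 0.5236) = 0.7254; ω₁ = Δθ/dt₁ = 0.3627
distance = √((-3−-4.5)² + (0−-4.5)²) = 4.7434; v₂ = distance/dt₂ = 9.4868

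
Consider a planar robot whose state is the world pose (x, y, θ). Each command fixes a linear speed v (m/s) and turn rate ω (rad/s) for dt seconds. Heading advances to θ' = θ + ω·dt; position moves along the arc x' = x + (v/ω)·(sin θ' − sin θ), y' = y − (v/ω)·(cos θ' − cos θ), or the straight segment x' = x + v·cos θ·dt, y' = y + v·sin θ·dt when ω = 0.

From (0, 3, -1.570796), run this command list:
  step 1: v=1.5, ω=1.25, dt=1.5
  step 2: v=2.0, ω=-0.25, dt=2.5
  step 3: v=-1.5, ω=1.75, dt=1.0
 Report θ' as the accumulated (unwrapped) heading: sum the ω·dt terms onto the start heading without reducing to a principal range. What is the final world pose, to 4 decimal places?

step 1: θ'=0.3042 (R=1.2000) → pose (1.5594, 1.8551, 0.3042)
step 2: θ'=-0.3208 (R=-8.0000) → pose (6.4783, 1.8143, -0.3208)
step 3: θ'=1.4292 (R=-0.8571) → pose (5.3594, 1.1218, 1.4292)

(5.3594, 1.1218, 1.4292)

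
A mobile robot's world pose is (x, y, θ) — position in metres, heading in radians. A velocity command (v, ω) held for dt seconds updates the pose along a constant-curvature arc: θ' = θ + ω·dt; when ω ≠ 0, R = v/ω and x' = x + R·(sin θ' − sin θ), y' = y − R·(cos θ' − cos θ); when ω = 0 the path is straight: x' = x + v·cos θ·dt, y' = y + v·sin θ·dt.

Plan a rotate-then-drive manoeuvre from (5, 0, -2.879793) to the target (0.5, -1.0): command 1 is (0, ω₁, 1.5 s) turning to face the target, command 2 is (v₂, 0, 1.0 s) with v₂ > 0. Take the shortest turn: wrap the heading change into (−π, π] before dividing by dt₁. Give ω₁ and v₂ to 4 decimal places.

heading to target = atan2(-1−0, 0.5−5) = -2.9229
Δθ = wrap(-2.9229 − -2.8798) = -0.0431; ω₁ = Δθ/dt₁ = -0.0288
distance = √((0.5−5)² + (-1−0)²) = 4.6098; v₂ = distance/dt₂ = 4.6098

ω₁ = -0.0288, v₂ = 4.6098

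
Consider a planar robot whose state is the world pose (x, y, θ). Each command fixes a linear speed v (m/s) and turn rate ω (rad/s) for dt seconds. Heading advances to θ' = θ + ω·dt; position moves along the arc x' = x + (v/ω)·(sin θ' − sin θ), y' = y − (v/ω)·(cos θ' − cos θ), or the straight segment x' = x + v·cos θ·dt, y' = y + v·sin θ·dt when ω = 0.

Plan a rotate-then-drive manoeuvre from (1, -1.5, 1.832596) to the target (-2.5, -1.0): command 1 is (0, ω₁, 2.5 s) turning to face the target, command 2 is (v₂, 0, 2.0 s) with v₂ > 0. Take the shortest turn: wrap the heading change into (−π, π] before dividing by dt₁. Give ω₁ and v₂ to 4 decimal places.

heading to target = atan2(-1−-1.5, -2.5−1) = 2.9997
Δθ = wrap(2.9997 − 1.8326) = 1.1671; ω₁ = Δθ/dt₁ = 0.4668
distance = √((-2.5−1)² + (-1−-1.5)²) = 3.5355; v₂ = distance/dt₂ = 1.7678

ω₁ = 0.4668, v₂ = 1.7678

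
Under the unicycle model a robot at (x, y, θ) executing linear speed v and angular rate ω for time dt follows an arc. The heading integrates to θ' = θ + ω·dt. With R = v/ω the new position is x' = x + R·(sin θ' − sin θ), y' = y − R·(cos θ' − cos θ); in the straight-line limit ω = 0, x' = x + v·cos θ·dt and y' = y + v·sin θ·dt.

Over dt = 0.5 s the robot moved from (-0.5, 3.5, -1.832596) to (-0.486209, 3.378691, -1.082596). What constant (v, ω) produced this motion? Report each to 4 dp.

v = 0.2500, ω = 1.5000

Δθ = -1.082596 − -1.832596 = 0.750000
ω = Δθ/dt = 0.750000/0.5 = 1.5000
R = −Δy/(cos θ' − cos θ) = 0.1667
v = R·ω = 0.1667·1.5000 = 0.2500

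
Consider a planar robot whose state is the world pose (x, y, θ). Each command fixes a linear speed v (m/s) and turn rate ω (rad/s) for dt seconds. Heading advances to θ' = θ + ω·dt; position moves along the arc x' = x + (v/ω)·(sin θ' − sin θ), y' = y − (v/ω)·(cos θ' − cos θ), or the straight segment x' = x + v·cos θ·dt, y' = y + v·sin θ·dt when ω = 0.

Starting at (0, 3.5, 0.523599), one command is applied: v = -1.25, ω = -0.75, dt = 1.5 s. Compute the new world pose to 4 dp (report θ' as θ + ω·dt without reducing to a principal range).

(-1.7763, 3.5691, -0.6014)

θ' = 0.5236 + -0.75·1.5 = -0.6014
R = v/ω = -1.25/-0.75 = 1.6667
x' = 0 + 1.6667·(sin -0.6014 − sin 0.5236) = -1.7763
y' = 3.5 − 1.6667·(cos -0.6014 − cos 0.5236) = 3.5691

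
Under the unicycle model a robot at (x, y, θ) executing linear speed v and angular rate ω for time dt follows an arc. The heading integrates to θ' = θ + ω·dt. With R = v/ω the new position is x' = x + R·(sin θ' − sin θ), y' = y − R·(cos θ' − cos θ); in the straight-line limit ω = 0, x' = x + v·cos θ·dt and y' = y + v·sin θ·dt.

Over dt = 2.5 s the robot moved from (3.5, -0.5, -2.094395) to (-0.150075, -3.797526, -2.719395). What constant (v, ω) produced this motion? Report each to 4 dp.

v = 2.0000, ω = -0.2500

Δθ = -2.719395 − -2.094395 = -0.625000
ω = Δθ/dt = -0.625000/2.5 = -0.2500
R = Δx/(sin θ' − sin θ) = -8.0000
v = R·ω = -8.0000·-0.2500 = 2.0000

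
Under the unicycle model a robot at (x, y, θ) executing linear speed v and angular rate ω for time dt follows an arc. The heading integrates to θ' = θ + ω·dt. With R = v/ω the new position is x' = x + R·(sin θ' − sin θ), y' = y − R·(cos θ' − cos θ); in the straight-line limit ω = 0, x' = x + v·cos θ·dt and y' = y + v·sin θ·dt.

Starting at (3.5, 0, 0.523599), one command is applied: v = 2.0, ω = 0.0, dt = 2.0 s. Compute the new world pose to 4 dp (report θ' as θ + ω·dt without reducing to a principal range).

θ' = 0.5236 + 0.0·2.0 = 0.5236
ω = 0 → straight: x' = 3.5 + 2.0·cos(0.5236)·2.0 = 6.9641
y' = 0 + 2.0·sin(0.5236)·2.0 = 2.0000

(6.9641, 2.0000, 0.5236)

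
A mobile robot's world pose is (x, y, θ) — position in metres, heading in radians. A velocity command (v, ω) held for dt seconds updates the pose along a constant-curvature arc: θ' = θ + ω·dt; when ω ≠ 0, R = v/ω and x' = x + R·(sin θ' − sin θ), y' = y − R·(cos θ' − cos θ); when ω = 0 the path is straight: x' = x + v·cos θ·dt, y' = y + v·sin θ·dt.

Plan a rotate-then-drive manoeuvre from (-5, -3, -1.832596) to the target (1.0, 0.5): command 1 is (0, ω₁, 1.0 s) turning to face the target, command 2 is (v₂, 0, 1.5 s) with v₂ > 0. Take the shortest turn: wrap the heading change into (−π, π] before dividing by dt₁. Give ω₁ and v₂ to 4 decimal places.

heading to target = atan2(0.5−-3, 1−-5) = 0.5281
Δθ = wrap(0.5281 − -1.8326) = 2.3607; ω₁ = Δθ/dt₁ = 2.3607
distance = √((1−-5)² + (0.5−-3)²) = 6.9462; v₂ = distance/dt₂ = 4.6308

ω₁ = 2.3607, v₂ = 4.6308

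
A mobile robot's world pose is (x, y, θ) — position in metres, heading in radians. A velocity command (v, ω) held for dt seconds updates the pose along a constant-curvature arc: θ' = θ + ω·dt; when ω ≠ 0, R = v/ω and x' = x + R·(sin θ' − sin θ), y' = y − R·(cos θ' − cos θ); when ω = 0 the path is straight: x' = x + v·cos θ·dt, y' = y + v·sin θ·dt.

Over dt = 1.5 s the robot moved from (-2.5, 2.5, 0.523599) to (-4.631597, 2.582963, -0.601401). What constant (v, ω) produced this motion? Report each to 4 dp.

v = -1.5000, ω = -0.7500

Δθ = -0.601401 − 0.523599 = -1.125000
ω = Δθ/dt = -1.125000/1.5 = -0.7500
R = Δx/(sin θ' − sin θ) = 2.0000
v = R·ω = 2.0000·-0.7500 = -1.5000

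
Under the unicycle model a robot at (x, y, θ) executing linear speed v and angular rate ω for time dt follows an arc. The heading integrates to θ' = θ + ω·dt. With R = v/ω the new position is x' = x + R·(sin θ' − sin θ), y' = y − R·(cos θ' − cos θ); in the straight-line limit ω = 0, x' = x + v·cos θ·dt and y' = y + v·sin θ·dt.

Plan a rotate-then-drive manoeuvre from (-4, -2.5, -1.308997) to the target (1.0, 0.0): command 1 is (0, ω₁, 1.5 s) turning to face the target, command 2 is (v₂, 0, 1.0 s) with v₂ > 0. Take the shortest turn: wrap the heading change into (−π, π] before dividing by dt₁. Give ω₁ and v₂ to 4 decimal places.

heading to target = atan2(0−-2.5, 1−-4) = 0.4636
Δθ = wrap(0.4636 − -1.3090) = 1.7726; ω₁ = Δθ/dt₁ = 1.1818
distance = √((1−-4)² + (0−-2.5)²) = 5.5902; v₂ = distance/dt₂ = 5.5902

ω₁ = 1.1818, v₂ = 5.5902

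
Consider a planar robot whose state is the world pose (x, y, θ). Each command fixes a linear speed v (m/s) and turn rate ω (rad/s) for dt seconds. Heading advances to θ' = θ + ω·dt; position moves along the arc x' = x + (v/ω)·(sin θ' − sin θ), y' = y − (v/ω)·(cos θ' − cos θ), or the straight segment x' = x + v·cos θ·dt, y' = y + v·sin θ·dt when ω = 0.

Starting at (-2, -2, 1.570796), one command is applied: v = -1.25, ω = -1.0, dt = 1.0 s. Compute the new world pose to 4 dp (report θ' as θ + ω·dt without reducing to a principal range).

(-2.5746, -3.0518, 0.5708)

θ' = 1.5708 + -1.0·1.0 = 0.5708
R = v/ω = -1.25/-1.0 = 1.2500
x' = -2 + 1.2500·(sin 0.5708 − sin 1.5708) = -2.5746
y' = -2 − 1.2500·(cos 0.5708 − cos 1.5708) = -3.0518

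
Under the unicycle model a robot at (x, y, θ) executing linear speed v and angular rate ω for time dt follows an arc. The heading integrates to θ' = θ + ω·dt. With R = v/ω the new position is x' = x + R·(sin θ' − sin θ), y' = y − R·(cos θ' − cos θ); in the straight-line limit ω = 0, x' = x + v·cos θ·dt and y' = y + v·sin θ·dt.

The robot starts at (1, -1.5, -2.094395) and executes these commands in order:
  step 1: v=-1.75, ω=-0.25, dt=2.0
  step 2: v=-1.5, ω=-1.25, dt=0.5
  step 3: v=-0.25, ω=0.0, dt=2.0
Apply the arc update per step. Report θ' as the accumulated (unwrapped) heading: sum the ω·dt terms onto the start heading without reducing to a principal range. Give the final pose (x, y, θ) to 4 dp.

(4.6362, 1.1106, -3.2194)

step 1: θ'=-2.5944 (R=7.0000) → pose (3.4201, 0.9779, -2.5944)
step 2: θ'=-3.2194 (R=1.2000) → pose (4.1377, 1.1495, -3.2194)
step 3: θ'=-3.2194 (straight) → pose (4.6362, 1.1106, -3.2194)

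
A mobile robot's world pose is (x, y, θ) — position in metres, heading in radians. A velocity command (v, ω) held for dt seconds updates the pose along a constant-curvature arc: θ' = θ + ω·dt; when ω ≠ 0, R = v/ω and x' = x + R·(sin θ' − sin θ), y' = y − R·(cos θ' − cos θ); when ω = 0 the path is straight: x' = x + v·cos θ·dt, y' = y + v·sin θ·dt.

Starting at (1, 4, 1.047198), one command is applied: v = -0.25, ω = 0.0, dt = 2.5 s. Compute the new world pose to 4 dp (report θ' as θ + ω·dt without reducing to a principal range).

θ' = 1.0472 + 0.0·2.5 = 1.0472
ω = 0 → straight: x' = 1 + -0.25·cos(1.0472)·2.5 = 0.6875
y' = 4 + -0.25·sin(1.0472)·2.5 = 3.4587

(0.6875, 3.4587, 1.0472)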